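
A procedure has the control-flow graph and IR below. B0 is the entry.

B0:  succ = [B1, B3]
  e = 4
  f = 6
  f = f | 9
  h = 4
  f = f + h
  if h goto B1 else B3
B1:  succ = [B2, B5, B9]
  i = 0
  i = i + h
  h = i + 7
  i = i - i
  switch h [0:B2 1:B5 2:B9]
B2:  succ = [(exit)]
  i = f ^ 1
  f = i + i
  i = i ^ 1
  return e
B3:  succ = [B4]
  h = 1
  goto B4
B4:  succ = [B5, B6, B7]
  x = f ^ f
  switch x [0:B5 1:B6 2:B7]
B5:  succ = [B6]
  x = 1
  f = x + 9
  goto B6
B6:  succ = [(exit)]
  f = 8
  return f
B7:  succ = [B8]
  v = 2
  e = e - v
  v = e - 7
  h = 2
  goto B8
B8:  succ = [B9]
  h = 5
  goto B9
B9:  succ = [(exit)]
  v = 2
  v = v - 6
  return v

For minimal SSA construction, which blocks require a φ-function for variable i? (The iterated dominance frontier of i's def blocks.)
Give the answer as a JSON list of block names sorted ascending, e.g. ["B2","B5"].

idom tree: B1←B0 B2←B1 B3←B0 B4←B3 B5←B0 B6←B0 B7←B4 B8←B7 B9←B0
Dom at joins:
  B5: preds {B1,B4}: {B0,B1} ∩ {B0,B3,B4} = {B0}; idom=B0
  B6: preds {B4,B5}: {B0,B3,B4} ∩ {B0,B5} = {B0}; idom=B0
  B9: preds {B1,B8}: {B0,B1} ∩ {B0,B3,B4,B7,B8} = {B0}; idom=B0

DF walk-up:
  B5←B1: walk B1 to B0
  B5←B4: walk B4→B3 to B0
  B6←B4: walk B4→B3 to B0
  B6←B5: walk B5 to B0
  B9←B1: walk B1 to B0
  B9←B8: walk B8→B7→B4→B3 to B0
  DF(B0)=∅
  DF(B1)={B5,B9}
  DF(B2)=∅
  DF(B3)={B5,B6,B9}
  DF(B4)={B5,B6,B9}
  DF(B5)={B6}
  DF(B6)=∅
  DF(B7)={B9}
  DF(B8)={B9}
  DF(B9)=∅

φ for i: defs {B1,B2}
  DF⁺ = {B5,B6,B9}

Answer: ["B5", "B6", "B9"]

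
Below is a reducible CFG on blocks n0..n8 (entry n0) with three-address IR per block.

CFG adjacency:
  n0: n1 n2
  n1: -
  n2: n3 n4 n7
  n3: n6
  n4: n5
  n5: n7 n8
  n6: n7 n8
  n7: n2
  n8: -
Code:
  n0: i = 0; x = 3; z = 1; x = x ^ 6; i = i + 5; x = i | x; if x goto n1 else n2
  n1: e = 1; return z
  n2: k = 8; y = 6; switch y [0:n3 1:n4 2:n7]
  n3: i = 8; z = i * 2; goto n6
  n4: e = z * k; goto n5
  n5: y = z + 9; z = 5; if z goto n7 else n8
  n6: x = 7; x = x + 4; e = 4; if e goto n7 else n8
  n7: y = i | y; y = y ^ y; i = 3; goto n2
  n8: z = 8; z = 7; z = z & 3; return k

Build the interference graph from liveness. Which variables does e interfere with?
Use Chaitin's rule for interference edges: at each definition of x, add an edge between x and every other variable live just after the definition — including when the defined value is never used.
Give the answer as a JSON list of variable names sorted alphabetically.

Answer: ["i", "k", "y", "z"]

Derivation:
Block summaries:
  n0: def={i,x,z} ue=∅
  n1: def={e} ue={z}
  n2: def={k,y} ue=∅
  n3: def={i,z} ue=∅
  n4: def={e} ue={k,z}
  n5: def={y,z} ue={z}
  n6: def={e,x} ue=∅
  n7: def={i,y} ue={i,y}
  n8: def={z} ue={k}

Liveness:
  n0 li=∅ lo={i,z}
  n1 li={z} lo=∅
  n2 li={i,z} lo={i,k,y,z}
  n3 li={k,y} lo={i,k,y,z}
  n4 li={i,k,z} lo={i,k,z}
  n5 li={i,k,z} lo={i,k,y,z}
  n6 li={i,k,y,z} lo={i,k,y,z}
  n7 li={i,y,z} lo={i,z}
  n8 li={k} lo=∅

Conflict graph:
  e: {i,k,y,z}
  i: {e,k,x,y,z}
  k: {e,i,x,y,z}
  x: {i,k,y,z}
  y: {e,i,k,x,z}
  z: {e,i,k,x,y}

N(e) = ["i", "k", "y", "z"]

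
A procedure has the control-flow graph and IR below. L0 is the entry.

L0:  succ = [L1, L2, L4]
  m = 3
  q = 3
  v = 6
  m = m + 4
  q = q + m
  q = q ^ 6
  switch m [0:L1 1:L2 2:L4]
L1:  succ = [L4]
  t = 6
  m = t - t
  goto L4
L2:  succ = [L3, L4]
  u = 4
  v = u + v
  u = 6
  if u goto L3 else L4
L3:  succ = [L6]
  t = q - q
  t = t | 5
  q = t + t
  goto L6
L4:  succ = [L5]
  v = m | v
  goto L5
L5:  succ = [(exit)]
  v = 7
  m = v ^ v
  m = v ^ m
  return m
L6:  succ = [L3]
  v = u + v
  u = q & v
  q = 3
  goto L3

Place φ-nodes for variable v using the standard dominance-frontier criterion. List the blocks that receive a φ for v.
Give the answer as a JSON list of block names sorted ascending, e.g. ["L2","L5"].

idom tree: L1←L0 L2←L0 L3←L2 L4←L0 L5←L4 L6←L3
Dom at joins:
  L3: preds {L2,L6}: {L0,L2} ∩ {L0,L2,L3,L6} = {L0,L2}; idom=L2
  L4: preds {L0,L1,L2}: {L0} ∩ {L0,L1} ∩ {L0,L2} = {L0}; idom=L0

DF derivation:
  L3←L2: walk · to L2
  L3←L6: walk L6→L3 to L2
  L4←L0: walk · to L0
  L4←L1: walk L1 to L0
  L4←L2: walk L2 to L0
  DF(L0)=∅
  DF(L1)={L4}
  DF(L2)={L4}
  DF(L3)={L3}
  DF(L4)=∅
  DF(L5)=∅
  DF(L6)={L3}

φ for v: defs {L0,L2,L4,L5,L6}
  DF⁺ = {L3,L4}

Answer: ["L3", "L4"]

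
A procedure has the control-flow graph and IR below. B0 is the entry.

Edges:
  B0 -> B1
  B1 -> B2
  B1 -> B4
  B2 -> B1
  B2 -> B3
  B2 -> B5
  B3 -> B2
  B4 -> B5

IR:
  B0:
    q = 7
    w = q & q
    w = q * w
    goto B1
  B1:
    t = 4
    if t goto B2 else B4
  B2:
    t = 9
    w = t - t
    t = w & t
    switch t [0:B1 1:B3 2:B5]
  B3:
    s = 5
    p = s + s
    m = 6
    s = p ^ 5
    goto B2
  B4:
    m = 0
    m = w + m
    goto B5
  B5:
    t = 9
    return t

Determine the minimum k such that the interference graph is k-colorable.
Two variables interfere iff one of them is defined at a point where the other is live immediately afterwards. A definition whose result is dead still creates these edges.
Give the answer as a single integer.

Block summaries:
  B0: {q,w} / ∅
  B1: {t} / ∅
  B2: {t,w} / ∅
  B3: {m,p,s} / ∅
  B4: {m} / {w}
  B5: {t} / ∅

Live sets:
  live B0: ∅→{w}
  live B1: {w}→{w}
  live B2: ∅→{w}
  live B3: ∅→∅
  live B4: {w}→∅
  live B5: ∅→∅

Interference:
  m↔{p,w}
  p↔{m}
  q↔{w}
  s↔∅
  t↔{w}
  w↔{m,q,t}

Registers:
  {m,p} pairwise interfere (2-clique) ⇒ χ ≥ 2
  2-colouring: c0={p,s,w}  c1={m,q,t}
  χ = 2

Answer: 2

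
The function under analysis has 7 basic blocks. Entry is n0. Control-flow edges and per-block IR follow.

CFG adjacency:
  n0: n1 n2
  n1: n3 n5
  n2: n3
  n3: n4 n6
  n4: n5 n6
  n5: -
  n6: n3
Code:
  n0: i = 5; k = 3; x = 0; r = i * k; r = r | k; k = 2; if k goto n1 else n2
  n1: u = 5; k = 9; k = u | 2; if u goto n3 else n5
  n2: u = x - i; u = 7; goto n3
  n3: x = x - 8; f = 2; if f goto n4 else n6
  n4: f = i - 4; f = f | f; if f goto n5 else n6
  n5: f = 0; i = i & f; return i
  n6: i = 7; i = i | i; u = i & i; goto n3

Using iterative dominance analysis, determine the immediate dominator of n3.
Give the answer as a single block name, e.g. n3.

idom tree: n1←n0 n2←n0 n3←n0 n4←n3 n5←n0 n6←n3
Join-block Dom:
  n3: preds {n1,n2,n6}: {n0,n1} ∩ {n0,n2} ∩ {n0,n3,n6} = {n0}; idom=n0
  n5: preds {n1,n4}: {n0,n1} ∩ {n0,n3,n4} = {n0}; idom=n0
  n6: preds {n3,n4}: {n0,n3} ∩ {n0,n3,n4} = {n0,n3}; idom=n3

idom(n3) = n0

Answer: n0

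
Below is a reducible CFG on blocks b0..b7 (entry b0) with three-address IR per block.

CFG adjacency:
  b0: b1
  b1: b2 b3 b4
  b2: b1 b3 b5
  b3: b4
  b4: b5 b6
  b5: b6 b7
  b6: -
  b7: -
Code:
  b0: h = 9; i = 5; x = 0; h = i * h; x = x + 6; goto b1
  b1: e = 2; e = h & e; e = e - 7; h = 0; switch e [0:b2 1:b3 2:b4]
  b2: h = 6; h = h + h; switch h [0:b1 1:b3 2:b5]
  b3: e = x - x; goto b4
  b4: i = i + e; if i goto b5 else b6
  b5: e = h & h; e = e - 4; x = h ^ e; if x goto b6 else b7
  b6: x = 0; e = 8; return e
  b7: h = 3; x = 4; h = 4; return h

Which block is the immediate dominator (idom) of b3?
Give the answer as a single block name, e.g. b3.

idom tree: b1←b0 b2←b1 b3←b1 b4←b1 b5←b1 b6←b1 b7←b5
Dom at joins:
  b1: preds {b0,b2}: {b0} ∩ {b0,b1,b2} = {b0}; idom=b0
  b3: preds {b1,b2}: {b0,b1} ∩ {b0,b1,b2} = {b0,b1}; idom=b1
  b4: preds {b1,b3}: {b0,b1} ∩ {b0,b1,b3} = {b0,b1}; idom=b1
  b5: preds {b2,b4}: {b0,b1,b2} ∩ {b0,b1,b4} = {b0,b1}; idom=b1
  b6: preds {b4,b5}: {b0,b1,b4} ∩ {b0,b1,b5} = {b0,b1}; idom=b1

idom(b3) = b1

Answer: b1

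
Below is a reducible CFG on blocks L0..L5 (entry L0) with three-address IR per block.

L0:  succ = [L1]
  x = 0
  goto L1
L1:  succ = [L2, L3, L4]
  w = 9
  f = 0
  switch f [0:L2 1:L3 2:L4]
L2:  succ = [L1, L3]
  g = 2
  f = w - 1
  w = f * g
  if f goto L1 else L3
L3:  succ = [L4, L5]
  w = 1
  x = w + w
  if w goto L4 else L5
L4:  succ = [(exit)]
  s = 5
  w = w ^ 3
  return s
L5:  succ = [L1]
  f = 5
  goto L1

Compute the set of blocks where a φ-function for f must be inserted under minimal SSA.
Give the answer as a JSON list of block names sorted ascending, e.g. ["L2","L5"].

Answer: ["L1", "L3", "L4"]

Derivation:
idom tree: L1←L0 L2←L1 L3←L1 L4←L1 L5←L3
Dom at joins:
  L1: preds {L0,L2,L5}: {L0} ∩ {L0,L1,L2} ∩ {L0,L1,L3,L5} = {L0}; idom=L0
  L3: preds {L1,L2}: {L0,L1} ∩ {L0,L1,L2} = {L0,L1}; idom=L1
  L4: preds {L1,L3}: {L0,L1} ∩ {L0,L1,L3} = {L0,L1}; idom=L1

DF walk-up:
  L1←L0: walk · to L0
  L1←L2: walk L2→L1 to L0
  L1←L5: walk L5→L3→L1 to L0
  L3←L1: walk · to L1
  L3←L2: walk L2 to L1
  L4←L1: walk · to L1
  L4←L3: walk L3 to L1
  L0: DF=∅
  L1: DF={L1}
  L2: DF={L1,L3}
  L3: DF={L1,L4}
  L4: DF=∅
  L5: DF={L1}

φ for f: defs {L1,L2,L5}
  DF⁺ = {L1,L3,L4}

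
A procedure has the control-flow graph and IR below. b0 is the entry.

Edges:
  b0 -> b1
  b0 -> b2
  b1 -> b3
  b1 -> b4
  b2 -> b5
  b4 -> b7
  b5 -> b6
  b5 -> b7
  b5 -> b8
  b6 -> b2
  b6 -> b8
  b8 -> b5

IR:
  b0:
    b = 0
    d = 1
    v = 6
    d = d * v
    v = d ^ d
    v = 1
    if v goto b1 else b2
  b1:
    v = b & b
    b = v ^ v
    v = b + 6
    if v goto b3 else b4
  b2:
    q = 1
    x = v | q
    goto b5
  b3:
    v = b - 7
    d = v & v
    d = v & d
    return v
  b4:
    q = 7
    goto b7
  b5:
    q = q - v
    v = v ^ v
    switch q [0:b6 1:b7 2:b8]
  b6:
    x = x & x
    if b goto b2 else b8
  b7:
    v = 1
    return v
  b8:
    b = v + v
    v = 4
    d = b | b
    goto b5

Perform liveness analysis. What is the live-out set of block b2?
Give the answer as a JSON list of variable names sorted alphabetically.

Per-block:
  b0: def={b,d,v} ue=∅
  b1: def={b,v} ue={b}
  b2: def={q,x} ue={v}
  b3: def={d,v} ue={b}
  b4: def={q} ue=∅
  b5: def={q,v} ue={q,v}
  b6: def={x} ue={b,x}
  b7: def={v} ue=∅
  b8: def={b,d,v} ue={v}

Live sets:
  live b0: ∅→{b,v}
  live b1: {b}→{b}
  live b2: {b,v}→{b,q,v,x}
  live b3: {b}→∅
  live b4: ∅→∅
  live b5: {b,q,v,x}→{b,q,v,x}
  live b6: {b,q,v,x}→{b,q,v,x}
  live b7: ∅→∅
  live b8: {q,v,x}→{b,q,v,x}

live-out(b2) = ["b", "q", "v", "x"]

Answer: ["b", "q", "v", "x"]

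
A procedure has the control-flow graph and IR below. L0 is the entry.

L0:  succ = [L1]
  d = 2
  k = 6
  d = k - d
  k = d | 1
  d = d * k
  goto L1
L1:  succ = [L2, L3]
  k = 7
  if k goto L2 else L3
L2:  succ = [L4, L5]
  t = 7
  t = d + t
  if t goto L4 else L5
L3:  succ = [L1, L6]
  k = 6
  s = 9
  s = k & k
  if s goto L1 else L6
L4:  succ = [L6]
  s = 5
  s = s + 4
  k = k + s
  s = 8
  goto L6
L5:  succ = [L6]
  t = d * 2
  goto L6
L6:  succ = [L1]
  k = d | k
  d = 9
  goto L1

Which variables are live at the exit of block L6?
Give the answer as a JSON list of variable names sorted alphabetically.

Answer: ["d"]

Derivation:
Block summaries:
  L0 def {d,k} use ∅
  L1 def {k} use ∅
  L2 def {t} use {d}
  L3 def {k,s} use ∅
  L4 def {k,s} use {k}
  L5 def {t} use {d}
  L6 def {d,k} use {d,k}

Liveness:
  L0: in=∅ out={d}
  L1: in={d} out={d,k}
  L2: in={d,k} out={d,k}
  L3: in={d} out={d,k}
  L4: in={d,k} out={d,k}
  L5: in={d,k} out={d,k}
  L6: in={d,k} out={d}

live-out(L6) = ["d"]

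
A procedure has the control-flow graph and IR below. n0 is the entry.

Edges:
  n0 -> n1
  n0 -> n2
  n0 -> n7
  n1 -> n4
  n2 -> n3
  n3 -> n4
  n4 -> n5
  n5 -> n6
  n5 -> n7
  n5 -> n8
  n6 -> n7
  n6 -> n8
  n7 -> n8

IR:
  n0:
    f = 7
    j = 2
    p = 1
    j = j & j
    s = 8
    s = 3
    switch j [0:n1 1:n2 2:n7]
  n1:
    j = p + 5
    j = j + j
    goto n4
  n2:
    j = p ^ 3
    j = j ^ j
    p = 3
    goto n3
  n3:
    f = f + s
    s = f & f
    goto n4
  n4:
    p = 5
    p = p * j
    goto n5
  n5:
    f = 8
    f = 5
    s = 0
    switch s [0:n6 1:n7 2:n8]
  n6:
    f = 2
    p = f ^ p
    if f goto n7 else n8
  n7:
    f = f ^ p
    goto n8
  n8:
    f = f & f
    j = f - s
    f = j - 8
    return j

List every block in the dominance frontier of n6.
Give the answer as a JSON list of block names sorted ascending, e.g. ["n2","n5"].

idom tree: n1←n0 n2←n0 n3←n2 n4←n0 n5←n4 n6←n5 n7←n0 n8←n0
Dom at joins:
  n4: preds {n1,n3}: {n0,n1} ∩ {n0,n2,n3} = {n0}; idom=n0
  n7: preds {n0,n5,n6}: {n0} ∩ {n0,n4,n5} ∩ {n0,n4,n5,n6} = {n0}; idom=n0
  n8: preds {n5,n6,n7}: {n0,n4,n5} ∩ {n0,n4,n5,n6} ∩ {n0,n7} = {n0}; idom=n0

Frontier:
  join n4 pred n1: n1 stop@n0
  join n4 pred n3: n3→n2 stop@n0
  join n7 pred n0: · stop@n0
  join n7 pred n5: n5→n4 stop@n0
  join n7 pred n6: n6→n5→n4 stop@n0
  join n8 pred n5: n5→n4 stop@n0
  join n8 pred n6: n6→n5→n4 stop@n0
  join n8 pred n7: n7 stop@n0
  n0 → ∅
  n1 → {n4}
  n2 → {n4}
  n3 → {n4}
  n4 → {n7,n8}
  n5 → {n7,n8}
  n6 → {n7,n8}
  n7 → {n8}
  n8 → ∅

DF(n6) = ["n7", "n8"]

Answer: ["n7", "n8"]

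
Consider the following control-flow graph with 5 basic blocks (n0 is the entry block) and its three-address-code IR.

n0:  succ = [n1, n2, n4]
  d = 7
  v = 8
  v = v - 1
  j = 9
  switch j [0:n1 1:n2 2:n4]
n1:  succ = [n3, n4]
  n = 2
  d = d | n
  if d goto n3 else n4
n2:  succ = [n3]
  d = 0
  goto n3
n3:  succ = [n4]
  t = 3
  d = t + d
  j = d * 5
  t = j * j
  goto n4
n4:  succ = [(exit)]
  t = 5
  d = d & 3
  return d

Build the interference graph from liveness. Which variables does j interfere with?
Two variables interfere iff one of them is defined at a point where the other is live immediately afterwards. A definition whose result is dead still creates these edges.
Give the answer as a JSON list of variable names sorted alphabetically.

def/use:
  n0: {d,j,v} / ∅
  n1: {d,n} / {d}
  n2: {d} / ∅
  n3: {d,j,t} / {d}
  n4: {d,t} / {d}

Live sets:
  n0 li=∅ lo={d}
  n1 li={d} lo={d}
  n2 li=∅ lo={d}
  n3 li={d} lo={d}
  n4 li={d} lo=∅

Interfere edges:
  d — {j,n,t,v}
  j — {d}
  n — {d}
  t — {d}
  v — {d}

N(j) = ["d"]

Answer: ["d"]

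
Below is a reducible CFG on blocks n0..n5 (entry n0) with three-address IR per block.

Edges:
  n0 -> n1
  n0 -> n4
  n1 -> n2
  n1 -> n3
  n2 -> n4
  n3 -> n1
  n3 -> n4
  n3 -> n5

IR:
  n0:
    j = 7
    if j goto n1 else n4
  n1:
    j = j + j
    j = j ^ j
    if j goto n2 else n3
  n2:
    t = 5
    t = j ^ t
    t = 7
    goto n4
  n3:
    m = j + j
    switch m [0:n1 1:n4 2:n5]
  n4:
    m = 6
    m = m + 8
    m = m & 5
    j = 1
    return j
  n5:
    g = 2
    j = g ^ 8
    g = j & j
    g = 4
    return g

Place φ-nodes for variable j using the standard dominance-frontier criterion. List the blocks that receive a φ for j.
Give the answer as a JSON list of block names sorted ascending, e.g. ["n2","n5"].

Answer: ["n1", "n4"]

Analysis:
idom tree: n1←n0 n2←n1 n3←n1 n4←n0 n5←n3
Dom at joins:
  n1: preds {n0,n3}: {n0} ∩ {n0,n1,n3} = {n0}; idom=n0
  n4: preds {n0,n2,n3}: {n0} ∩ {n0,n1,n2} ∩ {n0,n1,n3} = {n0}; idom=n0

DF walk-up:
  join n1 pred n0: · stop@n0
  join n1 pred n3: n3→n1 stop@n0
  join n4 pred n0: · stop@n0
  join n4 pred n2: n2→n1 stop@n0
  join n4 pred n3: n3→n1 stop@n0
  n0: DF=∅
  n1: DF={n1,n4}
  n2: DF={n4}
  n3: DF={n1,n4}
  n4: DF=∅
  n5: DF=∅

φ for j: defs {n0,n1,n4,n5}
  DF⁺ = {n1,n4}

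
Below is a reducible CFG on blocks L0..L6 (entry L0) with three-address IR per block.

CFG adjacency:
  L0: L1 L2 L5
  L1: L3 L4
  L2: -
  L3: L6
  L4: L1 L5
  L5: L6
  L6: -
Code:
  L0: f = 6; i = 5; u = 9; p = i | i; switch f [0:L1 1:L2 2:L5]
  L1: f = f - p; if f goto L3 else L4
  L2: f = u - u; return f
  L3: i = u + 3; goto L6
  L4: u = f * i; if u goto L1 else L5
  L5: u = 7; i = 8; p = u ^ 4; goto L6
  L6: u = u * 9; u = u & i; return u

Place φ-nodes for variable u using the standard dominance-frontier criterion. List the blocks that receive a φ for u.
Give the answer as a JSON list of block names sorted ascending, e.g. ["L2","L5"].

Answer: ["L1", "L5", "L6"]

Derivation:
idom tree: L1←L0 L2←L0 L3←L1 L4←L1 L5←L0 L6←L0
Join-block Dom:
  L1: preds {L0,L4}: {L0} ∩ {L0,L1,L4} = {L0}; idom=L0
  L5: preds {L0,L4}: {L0} ∩ {L0,L1,L4} = {L0}; idom=L0
  L6: preds {L3,L5}: {L0,L1,L3} ∩ {L0,L5} = {L0}; idom=L0

DF walk-up:
  join L1 pred L0: · stop@L0
  join L1 pred L4: L4→L1 stop@L0
  join L5 pred L0: · stop@L0
  join L5 pred L4: L4→L1 stop@L0
  join L6 pred L3: L3→L1 stop@L0
  join L6 pred L5: L5 stop@L0
  DF(L0)=∅
  DF(L1)={L1,L5,L6}
  DF(L2)=∅
  DF(L3)={L6}
  DF(L4)={L1,L5}
  DF(L5)={L6}
  DF(L6)=∅

φ for u: defs {L0,L4,L5,L6}
  DF⁺ = {L1,L5,L6}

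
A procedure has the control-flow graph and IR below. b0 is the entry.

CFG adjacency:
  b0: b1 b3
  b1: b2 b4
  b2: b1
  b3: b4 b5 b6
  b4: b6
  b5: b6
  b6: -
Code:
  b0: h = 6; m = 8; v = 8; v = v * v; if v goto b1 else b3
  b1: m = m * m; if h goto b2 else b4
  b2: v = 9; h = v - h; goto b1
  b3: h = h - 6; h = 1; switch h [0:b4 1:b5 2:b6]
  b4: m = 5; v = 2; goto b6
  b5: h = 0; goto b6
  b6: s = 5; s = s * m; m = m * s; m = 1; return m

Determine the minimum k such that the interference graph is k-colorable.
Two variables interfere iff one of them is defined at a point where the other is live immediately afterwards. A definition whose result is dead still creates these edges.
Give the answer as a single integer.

def/use:
  b0: def={h,m,v} ue=∅
  b1: def={m} ue={h,m}
  b2: def={h,v} ue={h}
  b3: def={h} ue={h}
  b4: def={m,v} ue=∅
  b5: def={h} ue=∅
  b6: def={m,s} ue={m}

Live sets:
  b0 li=∅ lo={h,m}
  b1 li={h,m} lo={h,m}
  b2 li={h,m} lo={h,m}
  b3 li={h,m} lo={m}
  b4 li=∅ lo={m}
  b5 li={m} lo={m}
  b6 li={m} lo=∅

Interference:
  h↔{m,v}
  m↔{h,s,v}
  s↔{m}
  v↔{h,m}

Colouring:
  lower bound: {h,m,v} mutually conflict ⇒ χ ≥ 3
  3-colouring: c0={m}  c1={h,s}  c2={v}
  χ = 3

Answer: 3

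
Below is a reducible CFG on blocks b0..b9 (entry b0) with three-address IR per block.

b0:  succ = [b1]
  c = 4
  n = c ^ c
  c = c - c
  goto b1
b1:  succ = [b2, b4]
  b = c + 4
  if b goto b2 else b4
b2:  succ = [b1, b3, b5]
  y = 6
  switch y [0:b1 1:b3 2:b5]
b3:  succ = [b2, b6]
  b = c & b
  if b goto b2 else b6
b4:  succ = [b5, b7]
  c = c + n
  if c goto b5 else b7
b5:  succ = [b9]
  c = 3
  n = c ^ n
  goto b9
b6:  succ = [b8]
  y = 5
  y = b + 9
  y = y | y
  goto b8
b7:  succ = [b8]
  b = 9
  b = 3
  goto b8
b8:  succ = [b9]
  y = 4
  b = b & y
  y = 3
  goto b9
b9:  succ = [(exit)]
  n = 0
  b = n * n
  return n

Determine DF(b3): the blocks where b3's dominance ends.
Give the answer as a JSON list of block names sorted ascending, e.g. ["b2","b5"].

Answer: ["b2", "b8"]

Working:
idom tree: b1←b0 b2←b1 b3←b2 b4←b1 b5←b1 b6←b3 b7←b4 b8←b1 b9←b1
Join-block Dom:
  b1: preds {b0,b2}: {b0} ∩ {b0,b1,b2} = {b0}; idom=b0
  b2: preds {b1,b3}: {b0,b1} ∩ {b0,b1,b2,b3} = {b0,b1}; idom=b1
  b5: preds {b2,b4}: {b0,b1,b2} ∩ {b0,b1,b4} = {b0,b1}; idom=b1
  b8: preds {b6,b7}: {b0,b1,b2,b3,b6} ∩ {b0,b1,b4,b7} = {b0,b1}; idom=b1
  b9: preds {b5,b8}: {b0,b1,b5} ∩ {b0,b1,b8} = {b0,b1}; idom=b1

DF derivation:
  join b1 pred b0: · stop@b0
  join b1 pred b2: b2→b1 stop@b0
  join b2 pred b1: · stop@b1
  join b2 pred b3: b3→b2 stop@b1
  join b5 pred b2: b2 stop@b1
  join b5 pred b4: b4 stop@b1
  join b8 pred b6: b6→b3→b2 stop@b1
  join b8 pred b7: b7→b4 stop@b1
  join b9 pred b5: b5 stop@b1
  join b9 pred b8: b8 stop@b1
  DF(b0)=∅
  DF(b1)={b1}
  DF(b2)={b1,b2,b5,b8}
  DF(b3)={b2,b8}
  DF(b4)={b5,b8}
  DF(b5)={b9}
  DF(b6)={b8}
  DF(b7)={b8}
  DF(b8)={b9}
  DF(b9)=∅

DF(b3) = ["b2", "b8"]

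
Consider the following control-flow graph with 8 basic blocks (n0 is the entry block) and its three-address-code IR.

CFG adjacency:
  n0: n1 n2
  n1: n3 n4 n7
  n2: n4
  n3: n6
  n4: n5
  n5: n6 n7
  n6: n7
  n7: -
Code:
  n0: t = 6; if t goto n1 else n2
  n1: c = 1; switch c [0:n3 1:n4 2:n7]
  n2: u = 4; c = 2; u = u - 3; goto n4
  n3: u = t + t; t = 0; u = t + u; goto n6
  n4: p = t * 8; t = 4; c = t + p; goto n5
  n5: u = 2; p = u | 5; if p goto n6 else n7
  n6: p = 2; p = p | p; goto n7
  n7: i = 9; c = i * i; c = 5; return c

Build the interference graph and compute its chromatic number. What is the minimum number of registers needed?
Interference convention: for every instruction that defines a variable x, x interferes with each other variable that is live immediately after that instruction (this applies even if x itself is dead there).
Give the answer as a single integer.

Per-block:
  n0: {t} / ∅
  n1: {c} / ∅
  n2: {c,u} / ∅
  n3: {t,u} / {t}
  n4: {c,p,t} / {t}
  n5: {p,u} / ∅
  n6: {p} / ∅
  n7: {c,i} / ∅

Backward fixpoint:
  live n0: ∅→{t}
  live n1: {t}→{t}
  live n2: {t}→{t}
  live n3: {t}→∅
  live n4: {t}→∅
  live n5: ∅→∅
  live n6: ∅→∅
  live n7: ∅→∅

Interference:
  c: {t,u}
  i: ∅
  p: {t}
  t: {c,p,u}
  u: {c,t}

Chromatic number:
  {c,t,u} pairwise interfere (3-clique) ⇒ χ ≥ 3
  3-colouring: R0={i,t}  R1={c,p}  R2={u}
  χ = 3

Answer: 3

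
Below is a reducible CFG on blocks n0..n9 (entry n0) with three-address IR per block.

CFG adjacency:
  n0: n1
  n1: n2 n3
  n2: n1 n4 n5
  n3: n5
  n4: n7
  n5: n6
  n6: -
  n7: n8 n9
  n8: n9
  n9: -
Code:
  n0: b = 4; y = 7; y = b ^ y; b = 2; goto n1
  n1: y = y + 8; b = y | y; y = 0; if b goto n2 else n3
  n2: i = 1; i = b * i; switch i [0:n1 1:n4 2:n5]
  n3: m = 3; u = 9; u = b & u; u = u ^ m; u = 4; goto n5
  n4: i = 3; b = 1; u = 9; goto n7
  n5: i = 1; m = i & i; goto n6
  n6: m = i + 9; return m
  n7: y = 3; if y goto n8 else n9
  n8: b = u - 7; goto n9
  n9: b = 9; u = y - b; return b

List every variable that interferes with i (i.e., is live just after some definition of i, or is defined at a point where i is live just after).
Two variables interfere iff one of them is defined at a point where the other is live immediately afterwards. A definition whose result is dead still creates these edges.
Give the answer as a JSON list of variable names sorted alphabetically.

def/use:
  n0: {b,y} / ∅
  n1: {b,y} / {y}
  n2: {i} / {b}
  n3: {m,u} / {b}
  n4: {b,i,u} / ∅
  n5: {i,m} / ∅
  n6: {m} / {i}
  n7: {y} / ∅
  n8: {b} / {u}
  n9: {b,u} / {y}

Liveness:
  n0: in=∅ out={y}
  n1: in={y} out={b,y}
  n2: in={b,y} out={y}
  n3: in={b} out=∅
  n4: in=∅ out={u}
  n5: in=∅ out={i}
  n6: in={i} out=∅
  n7: in={u} out={u,y}
  n8: in={u,y} out={y}
  n9: in={y} out=∅

Conflict graph:
  b↔{i,m,u,y}
  i↔{b,m,y}
  m↔{b,i,u}
  u↔{b,m,y}
  y↔{b,i,u}

N(i) = ["b", "m", "y"]

Answer: ["b", "m", "y"]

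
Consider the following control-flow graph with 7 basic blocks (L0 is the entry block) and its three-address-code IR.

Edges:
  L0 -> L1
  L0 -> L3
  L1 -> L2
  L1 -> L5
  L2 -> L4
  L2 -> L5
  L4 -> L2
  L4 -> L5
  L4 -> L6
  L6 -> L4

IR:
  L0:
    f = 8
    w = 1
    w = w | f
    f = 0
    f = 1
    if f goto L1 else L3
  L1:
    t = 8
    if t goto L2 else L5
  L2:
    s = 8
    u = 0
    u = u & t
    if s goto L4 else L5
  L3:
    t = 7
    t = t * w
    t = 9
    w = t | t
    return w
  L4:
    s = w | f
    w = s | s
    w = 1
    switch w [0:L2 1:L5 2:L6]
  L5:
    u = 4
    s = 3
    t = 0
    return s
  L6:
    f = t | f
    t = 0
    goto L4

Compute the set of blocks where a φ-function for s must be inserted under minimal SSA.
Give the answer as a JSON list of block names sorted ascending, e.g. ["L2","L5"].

idom tree: L1←L0 L2←L1 L3←L0 L4←L2 L5←L1 L6←L4
Join-block Dom:
  L2: preds {L1,L4}: {L0,L1} ∩ {L0,L1,L2,L4} = {L0,L1}; idom=L1
  L4: preds {L2,L6}: {L0,L1,L2} ∩ {L0,L1,L2,L4,L6} = {L0,L1,L2}; idom=L2
  L5: preds {L1,L2,L4}: {L0,L1} ∩ {L0,L1,L2} ∩ {L0,L1,L2,L4} = {L0,L1}; idom=L1

DF walk-up:
  L2←L1: walk · to L1
  L2←L4: walk L4→L2 to L1
  L4←L2: walk · to L2
  L4←L6: walk L6→L4 to L2
  L5←L1: walk · to L1
  L5←L2: walk L2 to L1
  L5←L4: walk L4→L2 to L1
  L0 → ∅
  L1 → ∅
  L2 → {L2,L5}
  L3 → ∅
  L4 → {L2,L4,L5}
  L5 → ∅
  L6 → {L4}

φ for s: defs {L2,L4,L5}
  DF⁺ = {L2,L4,L5}

Answer: ["L2", "L4", "L5"]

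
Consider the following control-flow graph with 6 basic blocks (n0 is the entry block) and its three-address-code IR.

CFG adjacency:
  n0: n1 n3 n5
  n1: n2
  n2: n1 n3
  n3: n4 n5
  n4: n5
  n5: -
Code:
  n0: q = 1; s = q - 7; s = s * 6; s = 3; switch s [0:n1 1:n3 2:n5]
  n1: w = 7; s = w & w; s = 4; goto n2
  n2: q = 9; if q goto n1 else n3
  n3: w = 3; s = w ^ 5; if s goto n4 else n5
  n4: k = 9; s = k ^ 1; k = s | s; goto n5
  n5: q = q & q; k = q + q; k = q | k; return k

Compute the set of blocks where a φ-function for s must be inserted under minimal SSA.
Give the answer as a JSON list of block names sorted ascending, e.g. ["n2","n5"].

Answer: ["n1", "n3", "n5"]

Working:
idom tree: n1←n0 n2←n1 n3←n0 n4←n3 n5←n0
Join-block Dom:
  n1: preds {n0,n2}: {n0} ∩ {n0,n1,n2} = {n0}; idom=n0
  n3: preds {n0,n2}: {n0} ∩ {n0,n1,n2} = {n0}; idom=n0
  n5: preds {n0,n3,n4}: {n0} ∩ {n0,n3} ∩ {n0,n3,n4} = {n0}; idom=n0

Frontier:
  n1←n0: walk · to n0
  n1←n2: walk n2→n1 to n0
  n3←n0: walk · to n0
  n3←n2: walk n2→n1 to n0
  n5←n0: walk · to n0
  n5←n3: walk n3 to n0
  n5←n4: walk n4→n3 to n0
  n0: DF=∅
  n1: DF={n1,n3}
  n2: DF={n1,n3}
  n3: DF={n5}
  n4: DF={n5}
  n5: DF=∅

φ for s: defs {n0,n1,n3,n4}
  DF⁺ = {n1,n3,n5}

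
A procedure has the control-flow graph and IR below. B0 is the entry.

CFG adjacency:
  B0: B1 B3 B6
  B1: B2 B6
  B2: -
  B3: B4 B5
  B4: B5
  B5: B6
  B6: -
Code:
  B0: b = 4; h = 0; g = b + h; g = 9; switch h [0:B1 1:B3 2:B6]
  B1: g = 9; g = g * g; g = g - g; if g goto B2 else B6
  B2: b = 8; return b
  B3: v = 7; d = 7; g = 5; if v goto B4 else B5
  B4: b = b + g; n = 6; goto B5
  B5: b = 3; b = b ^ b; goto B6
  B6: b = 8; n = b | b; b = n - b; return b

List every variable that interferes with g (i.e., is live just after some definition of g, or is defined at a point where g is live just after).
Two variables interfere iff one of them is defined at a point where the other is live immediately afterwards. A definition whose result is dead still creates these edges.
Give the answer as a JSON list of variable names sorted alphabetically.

Block summaries:
  B0: def={b,g,h} ue=∅
  B1: def={g} ue=∅
  B2: def={b} ue=∅
  B3: def={d,g,v} ue=∅
  B4: def={b,n} ue={b,g}
  B5: def={b} ue=∅
  B6: def={b,n} ue=∅

Live sets:
  B0 li=∅ lo={b}
  B1 li=∅ lo=∅
  B2 li=∅ lo=∅
  B3 li={b} lo={b,g}
  B4 li={b,g} lo=∅
  B5 li=∅ lo=∅
  B6 li=∅ lo=∅

Conflict graph:
  b↔{d,g,h,n,v}
  d↔{b,v}
  g↔{b,h,v}
  h↔{b,g}
  n↔{b}
  v↔{b,d,g}

N(g) = ["b", "h", "v"]

Answer: ["b", "h", "v"]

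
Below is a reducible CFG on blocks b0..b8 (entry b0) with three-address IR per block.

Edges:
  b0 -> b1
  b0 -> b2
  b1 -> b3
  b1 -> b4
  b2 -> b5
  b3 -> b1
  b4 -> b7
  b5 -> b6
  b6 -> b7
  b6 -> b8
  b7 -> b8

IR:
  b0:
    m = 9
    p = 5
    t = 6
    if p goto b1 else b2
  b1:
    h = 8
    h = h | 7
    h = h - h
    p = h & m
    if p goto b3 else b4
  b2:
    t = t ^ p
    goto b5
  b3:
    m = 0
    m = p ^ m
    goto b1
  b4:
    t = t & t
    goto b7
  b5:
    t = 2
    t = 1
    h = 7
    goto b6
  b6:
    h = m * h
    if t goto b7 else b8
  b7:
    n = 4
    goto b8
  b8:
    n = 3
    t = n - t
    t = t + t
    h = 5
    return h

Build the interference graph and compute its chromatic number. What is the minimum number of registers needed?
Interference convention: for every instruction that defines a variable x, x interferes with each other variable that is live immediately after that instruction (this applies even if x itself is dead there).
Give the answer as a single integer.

Answer: 3

Derivation:
Block summaries:
  b0: {m,p,t} / ∅
  b1: {h,p} / {m}
  b2: {t} / {p,t}
  b3: {m} / {p}
  b4: {t} / {t}
  b5: {h,t} / ∅
  b6: {h} / {h,m,t}
  b7: {n} / ∅
  b8: {h,n,t} / {t}

Backward fixpoint:
  live b0: ∅→{m,p,t}
  live b1: {m,t}→{p,t}
  live b2: {m,p,t}→{m}
  live b3: {p,t}→{m,t}
  live b4: {t}→{t}
  live b5: {m}→{h,m,t}
  live b6: {h,m,t}→{t}
  live b7: {t}→{t}
  live b8: {t}→∅

Interference:
  h — {m,t}
  m — {h,p,t}
  n — {t}
  p — {m,t}
  t — {h,m,n,p}

Colouring:
  lower bound: {h,m,t} mutually conflict ⇒ χ ≥ 3
  3-colouring: c0={t}  c1={m,n}  c2={h,p}
  χ = 3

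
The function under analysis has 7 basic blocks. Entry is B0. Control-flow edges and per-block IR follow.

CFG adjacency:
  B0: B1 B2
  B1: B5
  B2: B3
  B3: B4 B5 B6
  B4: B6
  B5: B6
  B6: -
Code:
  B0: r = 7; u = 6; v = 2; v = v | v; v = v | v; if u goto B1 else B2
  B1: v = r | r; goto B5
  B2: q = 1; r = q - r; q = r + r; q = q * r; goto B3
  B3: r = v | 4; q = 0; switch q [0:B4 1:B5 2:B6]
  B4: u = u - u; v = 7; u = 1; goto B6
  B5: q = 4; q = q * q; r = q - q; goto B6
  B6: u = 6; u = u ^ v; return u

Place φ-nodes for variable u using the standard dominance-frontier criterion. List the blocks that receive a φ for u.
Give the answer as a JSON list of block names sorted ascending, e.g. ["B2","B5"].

Answer: ["B6"]

Analysis:
idom tree: B1←B0 B2←B0 B3←B2 B4←B3 B5←B0 B6←B0
Dom∩ at merges:
  B5: preds {B1,B3}: {B0,B1} ∩ {B0,B2,B3} = {B0}; idom=B0
  B6: preds {B3,B4,B5}: {B0,B2,B3} ∩ {B0,B2,B3,B4} ∩ {B0,B5} = {B0}; idom=B0

DF derivation:
  join B5 pred B1: B1 stop@B0
  join B5 pred B3: B3→B2 stop@B0
  join B6 pred B3: B3→B2 stop@B0
  join B6 pred B4: B4→B3→B2 stop@B0
  join B6 pred B5: B5 stop@B0
  B0 → ∅
  B1 → {B5}
  B2 → {B5,B6}
  B3 → {B5,B6}
  B4 → {B6}
  B5 → {B6}
  B6 → ∅

φ for u: defs {B0,B4,B6}
  DF⁺ = {B6}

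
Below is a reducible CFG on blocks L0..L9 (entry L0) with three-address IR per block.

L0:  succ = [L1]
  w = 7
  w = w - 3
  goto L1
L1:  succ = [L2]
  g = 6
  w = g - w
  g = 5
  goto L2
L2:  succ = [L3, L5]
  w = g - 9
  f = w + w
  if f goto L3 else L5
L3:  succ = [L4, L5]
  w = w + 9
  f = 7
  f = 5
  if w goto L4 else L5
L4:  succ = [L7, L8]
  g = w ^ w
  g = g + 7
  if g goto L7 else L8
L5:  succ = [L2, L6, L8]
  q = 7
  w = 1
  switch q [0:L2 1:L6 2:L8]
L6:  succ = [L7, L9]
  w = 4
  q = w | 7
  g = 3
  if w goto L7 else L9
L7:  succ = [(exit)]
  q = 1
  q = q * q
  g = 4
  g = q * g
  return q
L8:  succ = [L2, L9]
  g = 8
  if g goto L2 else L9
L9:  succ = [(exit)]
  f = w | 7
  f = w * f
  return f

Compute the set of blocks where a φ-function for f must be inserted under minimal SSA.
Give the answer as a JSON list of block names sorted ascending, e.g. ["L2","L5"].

idom tree: L1←L0 L2←L1 L3←L2 L4←L3 L5←L2 L6←L5 L7←L2 L8←L2 L9←L2
Dom∩ at merges:
  L2: preds {L1,L5,L8}: {L0,L1} ∩ {L0,L1,L2,L5} ∩ {L0,L1,L2,L8} = {L0,L1}; idom=L1
  L5: preds {L2,L3}: {L0,L1,L2} ∩ {L0,L1,L2,L3} = {L0,L1,L2}; idom=L2
  L7: preds {L4,L6}: {L0,L1,L2,L3,L4} ∩ {L0,L1,L2,L5,L6} = {L0,L1,L2}; idom=L2
  L8: preds {L4,L5}: {L0,L1,L2,L3,L4} ∩ {L0,L1,L2,L5} = {L0,L1,L2}; idom=L2
  L9: preds {L6,L8}: {L0,L1,L2,L5,L6} ∩ {L0,L1,L2,L8} = {L0,L1,L2}; idom=L2

DF walk-up:
  L2←L1: walk · to L1
  L2←L5: walk L5→L2 to L1
  L2←L8: walk L8→L2 to L1
  L5←L2: walk · to L2
  L5←L3: walk L3 to L2
  L7←L4: walk L4→L3 to L2
  L7←L6: walk L6→L5 to L2
  L8←L4: walk L4→L3 to L2
  L8←L5: walk L5 to L2
  L9←L6: walk L6→L5 to L2
  L9←L8: walk L8 to L2
  L0 → ∅
  L1 → ∅
  L2 → {L2}
  L3 → {L5,L7,L8}
  L4 → {L7,L8}
  L5 → {L2,L7,L8,L9}
  L6 → {L7,L9}
  L7 → ∅
  L8 → {L2,L9}
  L9 → ∅

φ for f: defs {L2,L3,L9}
  DF⁺ = {L2,L5,L7,L8,L9}

Answer: ["L2", "L5", "L7", "L8", "L9"]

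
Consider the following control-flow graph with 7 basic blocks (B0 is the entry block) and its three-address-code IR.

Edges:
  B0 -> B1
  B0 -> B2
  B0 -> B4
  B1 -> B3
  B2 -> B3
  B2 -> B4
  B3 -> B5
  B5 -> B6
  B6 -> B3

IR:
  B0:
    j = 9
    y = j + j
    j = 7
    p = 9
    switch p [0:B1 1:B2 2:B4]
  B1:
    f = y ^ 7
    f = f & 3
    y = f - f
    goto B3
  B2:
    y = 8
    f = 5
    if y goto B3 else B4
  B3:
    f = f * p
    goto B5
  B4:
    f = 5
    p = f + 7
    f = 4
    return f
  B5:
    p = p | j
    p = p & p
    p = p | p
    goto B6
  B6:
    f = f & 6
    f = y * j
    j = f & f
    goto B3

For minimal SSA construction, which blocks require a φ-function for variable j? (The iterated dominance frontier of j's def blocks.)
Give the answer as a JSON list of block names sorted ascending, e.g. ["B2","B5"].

idom tree: B1←B0 B2←B0 B3←B0 B4←B0 B5←B3 B6←B5
Join-block Dom:
  B3: preds {B1,B2,B6}: {B0,B1} ∩ {B0,B2} ∩ {B0,B3,B5,B6} = {B0}; idom=B0
  B4: preds {B0,B2}: {B0} ∩ {B0,B2} = {B0}; idom=B0

DF derivation:
  join B3 pred B1: B1 stop@B0
  join B3 pred B2: B2 stop@B0
  join B3 pred B6: B6→B5→B3 stop@B0
  join B4 pred B0: · stop@B0
  join B4 pred B2: B2 stop@B0
  B0: DF=∅
  B1: DF={B3}
  B2: DF={B3,B4}
  B3: DF={B3}
  B4: DF=∅
  B5: DF={B3}
  B6: DF={B3}

φ for j: defs {B0,B6}
  DF⁺ = {B3}

Answer: ["B3"]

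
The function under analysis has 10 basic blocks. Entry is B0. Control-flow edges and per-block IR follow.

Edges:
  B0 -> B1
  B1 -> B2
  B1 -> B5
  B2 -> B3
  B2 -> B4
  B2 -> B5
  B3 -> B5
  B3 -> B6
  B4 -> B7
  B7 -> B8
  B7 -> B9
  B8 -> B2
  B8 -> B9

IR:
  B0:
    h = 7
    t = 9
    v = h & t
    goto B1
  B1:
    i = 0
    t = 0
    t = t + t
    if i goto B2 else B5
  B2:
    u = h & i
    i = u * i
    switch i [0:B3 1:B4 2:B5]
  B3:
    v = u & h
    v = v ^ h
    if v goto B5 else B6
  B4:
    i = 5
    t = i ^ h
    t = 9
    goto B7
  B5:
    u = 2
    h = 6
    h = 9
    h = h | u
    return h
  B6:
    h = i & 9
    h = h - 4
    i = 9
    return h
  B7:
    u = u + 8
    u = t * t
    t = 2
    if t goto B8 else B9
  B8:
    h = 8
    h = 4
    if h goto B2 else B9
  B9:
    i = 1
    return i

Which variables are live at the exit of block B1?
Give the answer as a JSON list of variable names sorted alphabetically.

def/use:
  B0 def {h,t,v} use ∅
  B1 def {i,t} use ∅
  B2 def {i,u} use {h,i}
  B3 def {v} use {h,u}
  B4 def {i,t} use {h}
  B5 def {h,u} use ∅
  B6 def {h,i} use {i}
  B7 def {t,u} use {t,u}
  B8 def {h} use ∅
  B9 def {i} use ∅

Live sets:
  B0 li=∅ lo={h}
  B1 li={h} lo={h,i}
  B2 li={h,i} lo={h,i,u}
  B3 li={h,i,u} lo={i}
  B4 li={h,u} lo={i,t,u}
  B5 li=∅ lo=∅
  B6 li={i} lo=∅
  B7 li={i,t,u} lo={i}
  B8 li={i} lo={h,i}
  B9 li=∅ lo=∅

live-out(B1) = ["h", "i"]

Answer: ["h", "i"]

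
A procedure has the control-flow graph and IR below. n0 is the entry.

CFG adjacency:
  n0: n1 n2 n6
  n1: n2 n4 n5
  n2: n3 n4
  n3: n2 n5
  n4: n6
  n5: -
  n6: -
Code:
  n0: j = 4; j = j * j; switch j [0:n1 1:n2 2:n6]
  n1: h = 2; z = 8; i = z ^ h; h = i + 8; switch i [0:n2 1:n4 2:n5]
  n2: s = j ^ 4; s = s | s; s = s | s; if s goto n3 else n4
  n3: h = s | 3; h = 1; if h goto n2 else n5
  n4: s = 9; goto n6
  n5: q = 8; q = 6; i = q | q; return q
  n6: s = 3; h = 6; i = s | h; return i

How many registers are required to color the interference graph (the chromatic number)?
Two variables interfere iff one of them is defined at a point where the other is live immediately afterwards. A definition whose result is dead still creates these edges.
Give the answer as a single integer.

Per-block:
  n0: {j} / ∅
  n1: {h,i,z} / ∅
  n2: {s} / {j}
  n3: {h} / {s}
  n4: {s} / ∅
  n5: {i,q} / ∅
  n6: {h,i,s} / ∅

Live sets:
  n0 li=∅ lo={j}
  n1 li={j} lo={j}
  n2 li={j} lo={j,s}
  n3 li={j,s} lo={j}
  n4 li=∅ lo=∅
  n5 li=∅ lo=∅
  n6 li=∅ lo=∅

Interference:
  h↔{i,j,s,z}
  i↔{h,j,q}
  j↔{h,i,s,z}
  q↔{i}
  s↔{h,j}
  z↔{h,j}

Chromatic number:
  lower bound: {h,i,j} mutually conflict ⇒ χ ≥ 3
  3-colouring: c0={h,q}  c1={j}  c2={i,s,z}
  χ = 3

Answer: 3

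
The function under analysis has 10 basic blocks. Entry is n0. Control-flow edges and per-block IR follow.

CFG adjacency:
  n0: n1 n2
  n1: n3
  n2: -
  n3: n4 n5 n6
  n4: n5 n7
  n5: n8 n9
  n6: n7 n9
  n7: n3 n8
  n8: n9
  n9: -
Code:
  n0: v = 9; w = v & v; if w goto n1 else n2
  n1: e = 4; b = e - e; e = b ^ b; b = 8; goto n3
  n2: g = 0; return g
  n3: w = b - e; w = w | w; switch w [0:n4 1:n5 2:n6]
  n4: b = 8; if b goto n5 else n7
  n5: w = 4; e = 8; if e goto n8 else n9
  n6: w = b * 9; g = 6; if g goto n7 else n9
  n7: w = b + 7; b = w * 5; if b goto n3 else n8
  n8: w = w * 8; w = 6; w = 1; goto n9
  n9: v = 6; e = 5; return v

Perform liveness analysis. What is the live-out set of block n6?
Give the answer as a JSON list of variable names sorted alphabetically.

Block summaries:
  n0 def {v,w} use ∅
  n1 def {b,e} use ∅
  n2 def {g} use ∅
  n3 def {w} use {b,e}
  n4 def {b} use ∅
  n5 def {e,w} use ∅
  n6 def {g,w} use {b}
  n7 def {b,w} use {b}
  n8 def {w} use {w}
  n9 def {e,v} use ∅

Backward fixpoint:
  n0: in=∅ out=∅
  n1: in=∅ out={b,e}
  n2: in=∅ out=∅
  n3: in={b,e} out={b,e}
  n4: in={e} out={b,e}
  n5: in=∅ out={w}
  n6: in={b,e} out={b,e}
  n7: in={b,e} out={b,e,w}
  n8: in={w} out=∅
  n9: in=∅ out=∅

live-out(n6) = ["b", "e"]

Answer: ["b", "e"]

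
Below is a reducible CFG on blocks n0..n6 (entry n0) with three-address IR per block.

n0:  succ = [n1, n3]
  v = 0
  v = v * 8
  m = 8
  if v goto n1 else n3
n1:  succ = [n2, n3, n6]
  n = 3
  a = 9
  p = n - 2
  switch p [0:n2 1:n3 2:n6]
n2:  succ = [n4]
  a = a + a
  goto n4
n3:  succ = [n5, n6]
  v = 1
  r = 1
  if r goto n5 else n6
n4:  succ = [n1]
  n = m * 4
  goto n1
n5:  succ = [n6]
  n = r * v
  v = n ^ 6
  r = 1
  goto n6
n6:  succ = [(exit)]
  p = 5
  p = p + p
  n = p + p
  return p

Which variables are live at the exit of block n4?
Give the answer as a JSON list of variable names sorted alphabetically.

def/use:
  n0: {m,v} / ∅
  n1: {a,n,p} / ∅
  n2: {a} / {a}
  n3: {r,v} / ∅
  n4: {n} / {m}
  n5: {n,r,v} / {r,v}
  n6: {n,p} / ∅

Backward fixpoint:
  n0 li=∅ lo={m}
  n1 li={m} lo={a,m}
  n2 li={a,m} lo={m}
  n3 li=∅ lo={r,v}
  n4 li={m} lo={m}
  n5 li={r,v} lo=∅
  n6 li=∅ lo=∅

live-out(n4) = ["m"]

Answer: ["m"]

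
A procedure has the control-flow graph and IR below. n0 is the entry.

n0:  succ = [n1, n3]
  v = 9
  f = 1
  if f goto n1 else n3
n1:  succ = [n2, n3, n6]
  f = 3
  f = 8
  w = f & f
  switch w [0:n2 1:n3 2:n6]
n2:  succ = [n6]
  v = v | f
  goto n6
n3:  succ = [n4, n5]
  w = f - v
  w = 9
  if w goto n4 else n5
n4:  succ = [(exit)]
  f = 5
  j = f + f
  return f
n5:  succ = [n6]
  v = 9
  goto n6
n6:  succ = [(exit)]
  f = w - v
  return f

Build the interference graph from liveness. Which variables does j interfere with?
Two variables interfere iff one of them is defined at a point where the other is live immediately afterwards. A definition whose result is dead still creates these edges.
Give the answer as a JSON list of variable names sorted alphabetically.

def/use:
  n0 def {f,v} use ∅
  n1 def {f,w} use ∅
  n2 def {v} use {f,v}
  n3 def {w} use {f,v}
  n4 def {f,j} use ∅
  n5 def {v} use ∅
  n6 def {f} use {v,w}

Backward fixpoint:
  n0 li=∅ lo={f,v}
  n1 li={v} lo={f,v,w}
  n2 li={f,v,w} lo={v,w}
  n3 li={f,v} lo={w}
  n4 li=∅ lo=∅
  n5 li={w} lo={v,w}
  n6 li={v,w} lo=∅

Interference:
  f — {j,v,w}
  j — {f}
  v — {f,w}
  w — {f,v}

N(j) = ["f"]

Answer: ["f"]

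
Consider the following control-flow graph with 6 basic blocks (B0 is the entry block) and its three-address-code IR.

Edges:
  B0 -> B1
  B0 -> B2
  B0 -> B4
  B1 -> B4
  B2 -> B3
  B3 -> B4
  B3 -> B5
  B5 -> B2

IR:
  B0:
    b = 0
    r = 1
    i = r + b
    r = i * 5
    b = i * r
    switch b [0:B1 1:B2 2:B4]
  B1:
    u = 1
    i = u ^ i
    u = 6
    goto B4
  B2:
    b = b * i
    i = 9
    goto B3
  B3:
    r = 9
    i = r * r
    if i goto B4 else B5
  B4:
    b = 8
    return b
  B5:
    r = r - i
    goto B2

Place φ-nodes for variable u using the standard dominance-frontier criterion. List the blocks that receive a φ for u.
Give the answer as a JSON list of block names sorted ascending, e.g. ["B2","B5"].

Answer: ["B4"]

Derivation:
idom tree: B1←B0 B2←B0 B3←B2 B4←B0 B5←B3
Dom at joins:
  B2: preds {B0,B5}: {B0} ∩ {B0,B2,B3,B5} = {B0}; idom=B0
  B4: preds {B0,B1,B3}: {B0} ∩ {B0,B1} ∩ {B0,B2,B3} = {B0}; idom=B0

Frontier:
  B2←B0: walk · to B0
  B2←B5: walk B5→B3→B2 to B0
  B4←B0: walk · to B0
  B4←B1: walk B1 to B0
  B4←B3: walk B3→B2 to B0
  DF(B0)=∅
  DF(B1)={B4}
  DF(B2)={B2,B4}
  DF(B3)={B2,B4}
  DF(B4)=∅
  DF(B5)={B2}

φ for u: defs {B1}
  DF⁺ = {B4}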